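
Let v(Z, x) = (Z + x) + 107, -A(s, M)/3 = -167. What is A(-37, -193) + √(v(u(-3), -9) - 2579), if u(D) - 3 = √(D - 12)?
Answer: 501 + √(-2478 + I*√15) ≈ 501.04 + 49.78*I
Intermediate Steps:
u(D) = 3 + √(-12 + D) (u(D) = 3 + √(D - 12) = 3 + √(-12 + D))
A(s, M) = 501 (A(s, M) = -3*(-167) = 501)
v(Z, x) = 107 + Z + x
A(-37, -193) + √(v(u(-3), -9) - 2579) = 501 + √((107 + (3 + √(-12 - 3)) - 9) - 2579) = 501 + √((107 + (3 + √(-15)) - 9) - 2579) = 501 + √((107 + (3 + I*√15) - 9) - 2579) = 501 + √((101 + I*√15) - 2579) = 501 + √(-2478 + I*√15)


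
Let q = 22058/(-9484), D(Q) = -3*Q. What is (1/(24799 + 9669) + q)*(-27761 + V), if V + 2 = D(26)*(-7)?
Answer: 5173173702055/81723628 ≈ 63301.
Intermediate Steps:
q = -11029/4742 (q = 22058*(-1/9484) = -11029/4742 ≈ -2.3258)
V = 544 (V = -2 - 3*26*(-7) = -2 - 78*(-7) = -2 + 546 = 544)
(1/(24799 + 9669) + q)*(-27761 + V) = (1/(24799 + 9669) - 11029/4742)*(-27761 + 544) = (1/34468 - 11029/4742)*(-27217) = -190071415/81723628*(-27217) = 5173173702055/81723628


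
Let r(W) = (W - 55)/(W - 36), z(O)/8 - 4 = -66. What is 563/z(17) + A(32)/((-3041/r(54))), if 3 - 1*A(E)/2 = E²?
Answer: -15915163/13575024 ≈ -1.1724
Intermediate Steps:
z(O) = -496 (z(O) = 32 + 8*(-66) = 32 - 528 = -496)
r(W) = (-55 + W)/(-36 + W)
A(E) = 6 - 2*E²
563/z(17) + A(32)/((-3041/r(54))) = 563/(-496) + (6 - 2*32²)/((-3041*(-36 + 54)/(-55 + 54))) = 563*(-1/496) + (6 - 2*1024)/((-3041/(-1/18))) = -563/496 + (6 - 2048)/((-3041/((1/18)*(-1)))) = -563/496 - 2042/((-3041/(-1/18))) = -563/496 - 2042/((-3041*(-18))) = -563/496 - 2042/54738 = -563/496 - 2042*1/54738 = -563/496 - 1021/27369 = -15915163/13575024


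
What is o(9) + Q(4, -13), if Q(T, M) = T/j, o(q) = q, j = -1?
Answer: 5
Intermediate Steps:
Q(T, M) = -T (Q(T, M) = T/(-1) = T*(-1) = -T)
o(9) + Q(4, -13) = 9 - 1*4 = 9 - 4 = 5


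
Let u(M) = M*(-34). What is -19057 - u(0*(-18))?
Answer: -19057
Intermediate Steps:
u(M) = -34*M
-19057 - u(0*(-18)) = -19057 - (-34)*0*(-18) = -19057 - (-34)*0 = -19057 - 1*0 = -19057 + 0 = -19057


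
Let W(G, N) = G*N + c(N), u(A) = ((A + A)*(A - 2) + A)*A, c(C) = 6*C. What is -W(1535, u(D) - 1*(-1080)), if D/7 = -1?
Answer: -380627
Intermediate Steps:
D = -7 (D = 7*(-1) = -7)
u(A) = A*(A + 2*A*(-2 + A)) (u(A) = ((2*A)*(-2 + A) + A)*A = (2*A*(-2 + A) + A)*A = (A + 2*A*(-2 + A))*A = A*(A + 2*A*(-2 + A)))
W(G, N) = 6*N + G*N (W(G, N) = G*N + 6*N = 6*N + G*N)
-W(1535, u(D) - 1*(-1080)) = -((-7)**2*(-3 + 2*(-7)) - 1*(-1080))*(6 + 1535) = -(49*(-3 - 14) + 1080)*1541 = -(49*(-17) + 1080)*1541 = -(-833 + 1080)*1541 = -247*1541 = -1*380627 = -380627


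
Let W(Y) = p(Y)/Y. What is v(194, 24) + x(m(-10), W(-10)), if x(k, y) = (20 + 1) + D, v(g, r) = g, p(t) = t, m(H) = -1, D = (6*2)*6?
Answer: 287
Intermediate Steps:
D = 72 (D = 12*6 = 72)
W(Y) = 1 (W(Y) = Y/Y = 1)
x(k, y) = 93 (x(k, y) = (20 + 1) + 72 = 21 + 72 = 93)
v(194, 24) + x(m(-10), W(-10)) = 194 + 93 = 287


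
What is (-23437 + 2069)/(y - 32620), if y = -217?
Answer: 21368/32837 ≈ 0.65073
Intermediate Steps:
(-23437 + 2069)/(y - 32620) = (-23437 + 2069)/(-217 - 32620) = -21368/(-32837) = -21368*(-1/32837) = 21368/32837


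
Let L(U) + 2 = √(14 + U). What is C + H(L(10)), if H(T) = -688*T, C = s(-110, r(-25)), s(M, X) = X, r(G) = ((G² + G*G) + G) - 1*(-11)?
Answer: 2612 - 1376*√6 ≈ -758.50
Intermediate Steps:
r(G) = 11 + G + 2*G² (r(G) = ((G² + G²) + G) + 11 = (2*G² + G) + 11 = (G + 2*G²) + 11 = 11 + G + 2*G²)
L(U) = -2 + √(14 + U)
C = 1236 (C = 11 - 25 + 2*(-25)² = 11 - 25 + 2*625 = 11 - 25 + 1250 = 1236)
C + H(L(10)) = 1236 - 688*(-2 + √(14 + 10)) = 1236 - 688*(-2 + √24) = 1236 - 688*(-2 + 2*√6) = 1236 + (1376 - 1376*√6) = 2612 - 1376*√6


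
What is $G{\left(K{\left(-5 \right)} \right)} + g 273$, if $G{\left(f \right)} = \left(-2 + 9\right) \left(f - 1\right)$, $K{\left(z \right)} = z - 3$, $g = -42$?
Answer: $-11529$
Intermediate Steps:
$K{\left(z \right)} = -3 + z$ ($K{\left(z \right)} = z - 3 = -3 + z$)
$G{\left(f \right)} = -7 + 7 f$ ($G{\left(f \right)} = 7 \left(-1 + f\right) = -7 + 7 f$)
$G{\left(K{\left(-5 \right)} \right)} + g 273 = \left(-7 + 7 \left(-3 - 5\right)\right) - 11466 = \left(-7 + 7 \left(-8\right)\right) - 11466 = \left(-7 - 56\right) - 11466 = -63 - 11466 = -11529$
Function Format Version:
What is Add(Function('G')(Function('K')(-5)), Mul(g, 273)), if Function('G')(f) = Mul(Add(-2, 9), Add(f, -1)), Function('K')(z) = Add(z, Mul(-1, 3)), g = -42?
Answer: -11529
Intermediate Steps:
Function('K')(z) = Add(-3, z) (Function('K')(z) = Add(z, -3) = Add(-3, z))
Function('G')(f) = Add(-7, Mul(7, f)) (Function('G')(f) = Mul(7, Add(-1, f)) = Add(-7, Mul(7, f)))
Add(Function('G')(Function('K')(-5)), Mul(g, 273)) = Add(Add(-7, Mul(7, Add(-3, -5))), Mul(-42, 273)) = Add(Add(-7, Mul(7, -8)), -11466) = Add(Add(-7, -56), -11466) = Add(-63, -11466) = -11529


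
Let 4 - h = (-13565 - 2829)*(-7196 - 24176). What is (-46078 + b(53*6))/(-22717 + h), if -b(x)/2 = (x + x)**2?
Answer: 855070/514335281 ≈ 0.0016625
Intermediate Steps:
h = -514312564 (h = 4 - (-13565 - 2829)*(-7196 - 24176) = 4 - (-16394)*(-31372) = 4 - 1*514312568 = 4 - 514312568 = -514312564)
b(x) = -8*x**2 (b(x) = -2*(x + x)**2 = -2*4*x**2 = -8*x**2)
(-46078 + b(53*6))/(-22717 + h) = (-46078 - 8*(53*6)**2)/(-22717 - 514312564) = (-46078 - 8*318**2)/(-514335281) = (-46078 - 8*101124)*(-1/514335281) = (-46078 - 808992)*(-1/514335281) = -855070*(-1/514335281) = 855070/514335281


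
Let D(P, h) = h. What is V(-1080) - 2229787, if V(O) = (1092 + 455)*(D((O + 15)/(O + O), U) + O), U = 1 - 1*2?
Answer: -3902094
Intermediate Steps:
U = -1 (U = 1 - 2 = -1)
V(O) = -1547 + 1547*O (V(O) = (1092 + 455)*(-1 + O) = 1547*(-1 + O) = -1547 + 1547*O)
V(-1080) - 2229787 = (-1547 + 1547*(-1080)) - 2229787 = (-1547 - 1670760) - 2229787 = -1672307 - 2229787 = -3902094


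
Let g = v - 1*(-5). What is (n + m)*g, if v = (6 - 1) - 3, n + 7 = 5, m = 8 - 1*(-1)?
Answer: 49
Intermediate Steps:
m = 9 (m = 8 + 1 = 9)
n = -2 (n = -7 + 5 = -2)
v = 2 (v = 5 - 3 = 2)
g = 7 (g = 2 - 1*(-5) = 2 + 5 = 7)
(n + m)*g = (-2 + 9)*7 = 7*7 = 49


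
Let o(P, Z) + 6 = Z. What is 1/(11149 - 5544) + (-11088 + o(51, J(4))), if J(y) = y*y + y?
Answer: -62069769/5605 ≈ -11074.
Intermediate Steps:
J(y) = y + y² (J(y) = y² + y = y + y²)
o(P, Z) = -6 + Z
1/(11149 - 5544) + (-11088 + o(51, J(4))) = 1/(11149 - 5544) + (-11088 + (-6 + 4*(1 + 4))) = 1/5605 + (-11088 + (-6 + 4*5)) = 1/5605 + (-11088 + (-6 + 20)) = 1/5605 + (-11088 + 14) = 1/5605 - 11074 = -62069769/5605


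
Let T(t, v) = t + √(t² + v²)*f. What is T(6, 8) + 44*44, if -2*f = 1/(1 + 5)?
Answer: 11647/6 ≈ 1941.2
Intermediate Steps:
f = -1/12 (f = -1/(2*(1 + 5)) = -½/6 = -½*⅙ = -1/12 ≈ -0.083333)
T(t, v) = t - √(t² + v²)/12 (T(t, v) = t + √(t² + v²)*(-1/12) = t - √(t² + v²)/12)
T(6, 8) + 44*44 = (6 - √(6² + 8²)/12) + 44*44 = (6 - √(36 + 64)/12) + 1936 = (6 - √100/12) + 1936 = (6 - 1/12*10) + 1936 = (6 - ⅚) + 1936 = 31/6 + 1936 = 11647/6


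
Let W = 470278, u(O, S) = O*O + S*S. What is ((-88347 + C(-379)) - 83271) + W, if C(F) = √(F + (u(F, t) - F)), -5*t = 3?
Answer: 298660 + √3591034/5 ≈ 2.9904e+5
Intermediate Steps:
t = -⅗ (t = -⅕*3 = -⅗ ≈ -0.60000)
u(O, S) = O² + S²
C(F) = √(9/25 + F²) (C(F) = √(F + ((F² + (-⅗)²) - F)) = √(F + ((F² + 9/25) - F)) = √(F + ((9/25 + F²) - F)) = √(F + (9/25 + F² - F)) = √(9/25 + F²))
((-88347 + C(-379)) - 83271) + W = ((-88347 + √(9 + 25*(-379)²)/5) - 83271) + 470278 = ((-88347 + √(9 + 25*143641)/5) - 83271) + 470278 = ((-88347 + √(9 + 3591025)/5) - 83271) + 470278 = ((-88347 + √3591034/5) - 83271) + 470278 = (-171618 + √3591034/5) + 470278 = 298660 + √3591034/5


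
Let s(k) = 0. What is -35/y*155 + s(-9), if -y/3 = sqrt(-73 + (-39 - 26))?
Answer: -5425*I*sqrt(138)/414 ≈ -153.94*I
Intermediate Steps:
y = -3*I*sqrt(138) (y = -3*sqrt(-73 + (-39 - 26)) = -3*sqrt(-73 - 65) = -3*I*sqrt(138) ≈ -35.242*I)
-35/y*155 + s(-9) = -35*I*sqrt(138)/414*155 + 0 = -5425*I*sqrt(138)/414 + 0 = -5425*I*sqrt(138)/414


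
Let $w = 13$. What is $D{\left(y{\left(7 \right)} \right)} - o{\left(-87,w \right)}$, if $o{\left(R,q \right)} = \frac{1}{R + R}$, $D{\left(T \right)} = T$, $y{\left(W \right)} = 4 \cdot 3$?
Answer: $\frac{2089}{174} \approx 12.006$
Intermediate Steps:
$y{\left(W \right)} = 12$
$o{\left(R,q \right)} = \frac{1}{2 R}$
$D{\left(y{\left(7 \right)} \right)} - o{\left(-87,w \right)} = 12 - \frac{1}{2 \left(-87\right)} = 12 - \frac{1}{2} \left(- \frac{1}{87}\right) = 12 - - \frac{1}{174} = 12 + \frac{1}{174} = \frac{2089}{174}$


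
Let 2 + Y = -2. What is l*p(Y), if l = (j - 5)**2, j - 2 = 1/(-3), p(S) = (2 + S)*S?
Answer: 800/9 ≈ 88.889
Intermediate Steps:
Y = -4 (Y = -2 - 2 = -4)
p(S) = S*(2 + S)
j = 5/3 (j = 2 + 1/(-3) = 2 - 1/3 = 5/3 ≈ 1.6667)
l = 100/9 (l = (5/3 - 5)**2 = (-10/3)**2 = 100/9 ≈ 11.111)
l*p(Y) = 100*(-4*(2 - 4))/9 = 100*(-4*(-2))/9 = (100/9)*8 = 800/9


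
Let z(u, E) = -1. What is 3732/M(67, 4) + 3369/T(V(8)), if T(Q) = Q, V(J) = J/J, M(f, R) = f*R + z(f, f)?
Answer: 301085/89 ≈ 3383.0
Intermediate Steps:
M(f, R) = -1 + R*f (M(f, R) = f*R - 1 = R*f - 1 = -1 + R*f)
V(J) = 1
3732/M(67, 4) + 3369/T(V(8)) = 3732/(-1 + 4*67) + 3369/1 = 3732/(-1 + 268) + 3369*1 = 3732/267 + 3369 = 3732*(1/267) + 3369 = 1244/89 + 3369 = 301085/89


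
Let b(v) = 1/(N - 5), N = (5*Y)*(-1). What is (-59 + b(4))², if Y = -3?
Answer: 346921/100 ≈ 3469.2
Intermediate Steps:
N = 15 (N = (5*(-3))*(-1) = -15*(-1) = 15)
b(v) = ⅒ (b(v) = 1/(15 - 5) = 1/10 = ⅒)
(-59 + b(4))² = (-59 + ⅒)² = (-589/10)² = 346921/100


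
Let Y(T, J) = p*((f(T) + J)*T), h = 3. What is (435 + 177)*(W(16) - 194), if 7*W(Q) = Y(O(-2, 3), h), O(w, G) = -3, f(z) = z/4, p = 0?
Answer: -118728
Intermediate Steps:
f(z) = z/4 (f(z) = z*(¼) = z/4)
Y(T, J) = 0 (Y(T, J) = 0*((T/4 + J)*T) = 0*((J + T/4)*T) = 0*(T*(J + T/4)) = 0)
W(Q) = 0 (W(Q) = (⅐)*0 = 0)
(435 + 177)*(W(16) - 194) = (435 + 177)*(0 - 194) = 612*(-194) = -118728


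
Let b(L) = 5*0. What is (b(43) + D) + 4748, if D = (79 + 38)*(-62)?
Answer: -2506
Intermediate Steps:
b(L) = 0
D = -7254 (D = 117*(-62) = -7254)
(b(43) + D) + 4748 = (0 - 7254) + 4748 = -7254 + 4748 = -2506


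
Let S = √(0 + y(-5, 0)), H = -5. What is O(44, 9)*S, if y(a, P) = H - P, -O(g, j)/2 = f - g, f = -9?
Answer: 106*I*√5 ≈ 237.02*I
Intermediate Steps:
O(g, j) = 18 + 2*g (O(g, j) = -2*(-9 - g) = 18 + 2*g)
y(a, P) = -5 - P
S = I*√5 (S = √(0 + (-5 - 1*0)) = √(0 + (-5 + 0)) = √(0 - 5) = √(-5) = I*√5 ≈ 2.2361*I)
O(44, 9)*S = (18 + 2*44)*(I*√5) = (18 + 88)*(I*√5) = 106*(I*√5) = 106*I*√5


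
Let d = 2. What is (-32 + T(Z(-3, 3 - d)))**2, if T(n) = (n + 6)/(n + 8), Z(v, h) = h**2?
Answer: 78961/81 ≈ 974.83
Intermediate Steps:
T(n) = (6 + n)/(8 + n)
(-32 + T(Z(-3, 3 - d)))**2 = (-32 + (6 + (3 - 1*2)**2)/(8 + (3 - 1*2)**2))**2 = (-32 + (6 + (3 - 2)**2)/(8 + (3 - 2)**2))**2 = (-32 + (6 + 1**2)/(8 + 1**2))**2 = (-32 + (6 + 1)/(8 + 1))**2 = (-32 + 7/9)**2 = (-281/9)**2 = 78961/81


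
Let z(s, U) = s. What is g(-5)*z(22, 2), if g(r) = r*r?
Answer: 550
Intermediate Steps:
g(r) = r²
g(-5)*z(22, 2) = (-5)²*22 = 25*22 = 550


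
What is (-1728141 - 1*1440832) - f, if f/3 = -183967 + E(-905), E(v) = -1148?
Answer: -2613628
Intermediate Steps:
f = -555345 (f = 3*(-183967 - 1148) = 3*(-185115) = -555345)
(-1728141 - 1*1440832) - f = (-1728141 - 1*1440832) - 1*(-555345) = (-1728141 - 1440832) + 555345 = -3168973 + 555345 = -2613628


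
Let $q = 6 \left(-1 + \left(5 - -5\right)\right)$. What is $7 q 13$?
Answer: $4914$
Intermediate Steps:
$q = 54$ ($q = 6 \left(-1 + \left(5 + 5\right)\right) = 6 \left(-1 + 10\right) = 6 \cdot 9 = 54$)
$7 q 13 = 7 \cdot 54 \cdot 13 = 378 \cdot 13 = 4914$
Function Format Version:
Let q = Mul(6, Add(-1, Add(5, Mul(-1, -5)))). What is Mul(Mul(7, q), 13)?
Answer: 4914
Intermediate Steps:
q = 54 (q = Mul(6, Add(-1, Add(5, 5))) = Mul(6, Add(-1, 10)) = Mul(6, 9) = 54)
Mul(Mul(7, q), 13) = Mul(Mul(7, 54), 13) = Mul(378, 13) = 4914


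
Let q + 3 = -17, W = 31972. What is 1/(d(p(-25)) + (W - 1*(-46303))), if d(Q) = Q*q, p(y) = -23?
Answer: 1/78735 ≈ 1.2701e-5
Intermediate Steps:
q = -20 (q = -3 - 17 = -20)
d(Q) = -20*Q (d(Q) = Q*(-20) = -20*Q)
1/(d(p(-25)) + (W - 1*(-46303))) = 1/(-20*(-23) + (31972 - 1*(-46303))) = 1/(460 + (31972 + 46303)) = 1/(460 + 78275) = 1/78735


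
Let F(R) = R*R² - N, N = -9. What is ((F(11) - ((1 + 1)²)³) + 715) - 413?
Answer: 1578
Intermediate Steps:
F(R) = 9 + R³ (F(R) = R*R² - 1*(-9) = R³ + 9 = 9 + R³)
((F(11) - ((1 + 1)²)³) + 715) - 413 = (((9 + 11³) - ((1 + 1)²)³) + 715) - 413 = (((9 + 1331) - (2²)³) + 715) - 413 = ((1340 - 1*4³) + 715) - 413 = ((1340 - 1*64) + 715) - 413 = ((1340 - 64) + 715) - 413 = (1276 + 715) - 413 = 1991 - 413 = 1578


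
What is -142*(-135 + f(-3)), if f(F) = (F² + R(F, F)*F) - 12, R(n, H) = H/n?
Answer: 20022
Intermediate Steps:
f(F) = -12 + F + F² (f(F) = (F² + (F/F)*F) - 12 = (F² + 1*F) - 12 = (F² + F) - 12 = (F + F²) - 12 = -12 + F + F²)
-142*(-135 + f(-3)) = -142*(-135 + (-12 - 3 + (-3)²)) = -142*(-135 + (-12 - 3 + 9)) = -142*(-135 - 6) = -142*(-141) = 20022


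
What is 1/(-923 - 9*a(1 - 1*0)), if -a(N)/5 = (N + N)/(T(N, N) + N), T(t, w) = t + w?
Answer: -1/893 ≈ -0.0011198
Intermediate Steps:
a(N) = -10/3 (a(N) = -5*(N + N)/((N + N) + N) = -5*2*N/(2*N + N) = -5*2*N/(3*N) = -5*2*N*1/(3*N) = -5*⅔ = -10/3)
1/(-923 - 9*a(1 - 1*0)) = 1/(-923 - 9*(-10/3)) = 1/(-923 + 30) = 1/(-893) = -1/893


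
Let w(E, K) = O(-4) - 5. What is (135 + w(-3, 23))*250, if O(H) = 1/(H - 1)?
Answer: 32450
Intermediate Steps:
O(H) = 1/(-1 + H)
w(E, K) = -26/5 (w(E, K) = 1/(-1 - 4) - 5 = 1/(-5) - 5 = -⅕ - 5 = -26/5)
(135 + w(-3, 23))*250 = (135 - 26/5)*250 = (649/5)*250 = 32450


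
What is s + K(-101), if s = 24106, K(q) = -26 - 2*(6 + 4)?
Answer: 24060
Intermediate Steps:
K(q) = -46 (K(q) = -26 - 2*10 = -26 - 20 = -46)
s + K(-101) = 24106 - 46 = 24060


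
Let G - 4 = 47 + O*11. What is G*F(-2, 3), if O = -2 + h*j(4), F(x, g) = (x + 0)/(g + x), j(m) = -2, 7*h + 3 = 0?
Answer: -538/7 ≈ -76.857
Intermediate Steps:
h = -3/7 (h = -3/7 + (⅐)*0 = -3/7 + 0 = -3/7 ≈ -0.42857)
F(x, g) = x/(g + x)
O = -8/7 (O = -2 - 3/7*(-2) = -2 + 6/7 = -8/7 ≈ -1.1429)
G = 269/7 (G = 4 + (47 - 8/7*11) = 4 + (47 - 88/7) = 4 + 241/7 = 269/7 ≈ 38.429)
G*F(-2, 3) = 269*(-2/(3 - 2))/7 = 269*(-2/1)/7 = 269*(-2*1)/7 = (269/7)*(-2) = -538/7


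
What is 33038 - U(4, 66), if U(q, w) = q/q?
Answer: 33037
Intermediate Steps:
U(q, w) = 1
33038 - U(4, 66) = 33038 - 1*1 = 33038 - 1 = 33037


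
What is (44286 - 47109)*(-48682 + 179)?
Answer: 136923969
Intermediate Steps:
(44286 - 47109)*(-48682 + 179) = -2823*(-48503) = 136923969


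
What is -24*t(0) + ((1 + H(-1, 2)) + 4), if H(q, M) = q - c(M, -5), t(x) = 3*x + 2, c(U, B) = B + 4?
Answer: -43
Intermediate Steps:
c(U, B) = 4 + B
t(x) = 2 + 3*x
H(q, M) = 1 + q (H(q, M) = q - (4 - 5) = q - 1*(-1) = q + 1 = 1 + q)
-24*t(0) + ((1 + H(-1, 2)) + 4) = -24*(2 + 3*0) + ((1 + (1 - 1)) + 4) = -24*(2 + 0) + ((1 + 0) + 4) = -24*2 + (1 + 4) = -48 + 5 = -43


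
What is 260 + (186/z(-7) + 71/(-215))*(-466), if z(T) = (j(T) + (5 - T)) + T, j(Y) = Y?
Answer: 9406656/215 ≈ 43752.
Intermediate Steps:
z(T) = 5 + T (z(T) = (T + (5 - T)) + T = 5 + T)
260 + (186/z(-7) + 71/(-215))*(-466) = 260 + (186/(5 - 7) + 71/(-215))*(-466) = 260 + (186/(-2) + 71*(-1/215))*(-466) = 260 + (186*(-1/2) - 71/215)*(-466) = 260 + (-93 - 71/215)*(-466) = 260 - 20066/215*(-466) = 260 + 9350756/215 = 9406656/215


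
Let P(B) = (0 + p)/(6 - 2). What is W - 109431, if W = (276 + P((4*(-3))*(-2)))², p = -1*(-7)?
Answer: -516575/16 ≈ -32286.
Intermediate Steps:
p = 7
P(B) = 7/4 (P(B) = (0 + 7)/(6 - 2) = 7/4)
W = 1234321/16 (W = (276 + 7/4)² = (1111/4)² = 1234321/16 ≈ 77145.)
W - 109431 = 1234321/16 - 109431 = -516575/16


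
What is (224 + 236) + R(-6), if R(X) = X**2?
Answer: 496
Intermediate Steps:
(224 + 236) + R(-6) = (224 + 236) + (-6)**2 = 460 + 36 = 496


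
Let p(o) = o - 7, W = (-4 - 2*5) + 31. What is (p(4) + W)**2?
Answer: 196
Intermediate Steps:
W = 17 (W = (-4 - 10) + 31 = -14 + 31 = 17)
p(o) = -7 + o
(p(4) + W)**2 = ((-7 + 4) + 17)**2 = (-3 + 17)**2 = 14**2 = 196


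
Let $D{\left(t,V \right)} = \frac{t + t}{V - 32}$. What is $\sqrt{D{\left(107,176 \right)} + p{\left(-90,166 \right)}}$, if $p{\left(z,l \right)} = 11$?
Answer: $\frac{\sqrt{1798}}{12} \approx 3.5336$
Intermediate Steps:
$D{\left(t,V \right)} = \frac{2 t}{-32 + V}$
$\sqrt{D{\left(107,176 \right)} + p{\left(-90,166 \right)}} = \sqrt{2 \cdot 107 \frac{1}{-32 + 176} + 11} = \sqrt{2 \cdot 107 \cdot \frac{1}{144} + 11} = \sqrt{\frac{107}{72} + 11} = \sqrt{\frac{899}{72}} = \frac{\sqrt{1798}}{12}$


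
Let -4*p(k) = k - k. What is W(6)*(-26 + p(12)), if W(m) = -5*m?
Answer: 780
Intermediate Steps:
p(k) = 0 (p(k) = -(k - k)/4 = -¼*0 = 0)
W(6)*(-26 + p(12)) = (-5*6)*(-26 + 0) = -30*(-26) = 780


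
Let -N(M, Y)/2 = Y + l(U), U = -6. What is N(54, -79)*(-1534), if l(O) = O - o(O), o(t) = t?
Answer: -242372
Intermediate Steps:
l(O) = 0 (l(O) = O - O = 0)
N(M, Y) = -2*Y (N(M, Y) = -2*(Y + 0) = -2*Y)
N(54, -79)*(-1534) = -2*(-79)*(-1534) = 158*(-1534) = -242372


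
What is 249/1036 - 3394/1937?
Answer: -3033871/2006732 ≈ -1.5118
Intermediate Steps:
249/1036 - 3394/1937 = -3033871/2006732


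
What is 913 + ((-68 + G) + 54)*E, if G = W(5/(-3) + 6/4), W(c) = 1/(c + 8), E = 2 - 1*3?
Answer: 43563/47 ≈ 926.87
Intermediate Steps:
E = -1 (E = 2 - 3 = -1)
W(c) = 1/(8 + c)
G = 6/47 (G = 1/(8 + (5/(-3) + 6/4)) = 1/(8 + (5*(-1/3) + 6*(1/4))) = 1/(8 + (-5/3 + 3/2)) = 1/(8 - 1/6) = 1/(47/6) = 6/47 ≈ 0.12766)
913 + ((-68 + G) + 54)*E = 913 + ((-68 + 6/47) + 54)*(-1) = 913 + (-3190/47 + 54)*(-1) = 913 - 652/47*(-1) = 913 + 652/47 = 43563/47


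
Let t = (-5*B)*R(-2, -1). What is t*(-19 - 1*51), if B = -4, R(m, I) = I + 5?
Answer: -5600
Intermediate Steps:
R(m, I) = 5 + I
t = 80 (t = (-5*(-4))*(5 - 1) = 20*4 = 80)
t*(-19 - 1*51) = 80*(-19 - 1*51) = 80*(-19 - 51) = 80*(-70) = -5600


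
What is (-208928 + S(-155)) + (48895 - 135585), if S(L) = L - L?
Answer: -295618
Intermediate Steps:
S(L) = 0
(-208928 + S(-155)) + (48895 - 135585) = (-208928 + 0) + (48895 - 135585) = -208928 - 86690 = -295618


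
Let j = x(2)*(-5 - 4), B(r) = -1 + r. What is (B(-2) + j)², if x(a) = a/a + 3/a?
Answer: 2601/4 ≈ 650.25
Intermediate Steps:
x(a) = 1 + 3/a
j = -45/2 (j = ((3 + 2)/2)*(-5 - 4) = ((½)*5)*(-9) = (5/2)*(-9) = -45/2 ≈ -22.500)
(B(-2) + j)² = ((-1 - 2) - 45/2)² = (-3 - 45/2)² = (-51/2)² = 2601/4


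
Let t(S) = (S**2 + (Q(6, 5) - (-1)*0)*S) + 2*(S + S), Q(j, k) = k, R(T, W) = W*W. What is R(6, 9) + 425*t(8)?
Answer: 57881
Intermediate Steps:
R(T, W) = W**2
t(S) = S**2 + 9*S (t(S) = (S**2 + (5 - (-1)*0)*S) + 2*(S + S) = (S**2 + (5 - 1*0)*S) + 2*(2*S) = (S**2 + (5 + 0)*S) + 4*S = (S**2 + 5*S) + 4*S = S**2 + 9*S)
R(6, 9) + 425*t(8) = 9**2 + 425*(8*(9 + 8)) = 81 + 425*(8*17) = 81 + 425*136 = 81 + 57800 = 57881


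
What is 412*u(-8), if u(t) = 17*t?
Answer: -56032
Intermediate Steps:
412*u(-8) = 412*(17*(-8)) = 412*(-136) = -56032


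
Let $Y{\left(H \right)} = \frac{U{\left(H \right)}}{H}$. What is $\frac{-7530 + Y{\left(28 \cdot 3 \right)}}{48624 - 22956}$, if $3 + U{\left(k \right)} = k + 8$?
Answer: $- \frac{887}{3024} \approx -0.29332$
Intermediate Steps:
$U{\left(k \right)} = 5 + k$ ($U{\left(k \right)} = -3 + \left(k + 8\right) = -3 + \left(8 + k\right) = 5 + k$)
$Y{\left(H \right)} = \frac{5 + H}{H}$
$\frac{-7530 + Y{\left(28 \cdot 3 \right)}}{48624 - 22956} = \frac{-7530 + \frac{5 + 28 \cdot 3}{28 \cdot 3}}{48624 - 22956} = \frac{-7530 + \frac{5 + 84}{84}}{25668} = \left(-7530 + \frac{1}{84} \cdot 89\right) \frac{1}{25668} = \left(-7530 + \frac{89}{84}\right) \frac{1}{25668} = \left(- \frac{632431}{84}\right) \frac{1}{25668} = - \frac{887}{3024}$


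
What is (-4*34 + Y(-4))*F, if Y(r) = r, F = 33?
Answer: -4620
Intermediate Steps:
(-4*34 + Y(-4))*F = (-4*34 - 4)*33 = (-136 - 4)*33 = -140*33 = -4620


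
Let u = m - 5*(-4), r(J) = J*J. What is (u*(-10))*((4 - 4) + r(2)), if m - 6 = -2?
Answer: -960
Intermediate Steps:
m = 4 (m = 6 - 2 = 4)
r(J) = J**2
u = 24 (u = 4 - 5*(-4) = 4 + 20 = 24)
(u*(-10))*((4 - 4) + r(2)) = (24*(-10))*((4 - 4) + 2**2) = -240*(0 + 4) = -240*4 = -960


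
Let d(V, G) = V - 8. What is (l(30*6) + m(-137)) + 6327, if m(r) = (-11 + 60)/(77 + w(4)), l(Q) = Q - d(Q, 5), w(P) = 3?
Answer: 506849/80 ≈ 6335.6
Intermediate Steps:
d(V, G) = -8 + V
l(Q) = 8 (l(Q) = Q - (-8 + Q) = Q + (8 - Q) = 8)
m(r) = 49/80 (m(r) = (-11 + 60)/(77 + 3) = 49/80)
(l(30*6) + m(-137)) + 6327 = (8 + 49/80) + 6327 = 689/80 + 6327 = 506849/80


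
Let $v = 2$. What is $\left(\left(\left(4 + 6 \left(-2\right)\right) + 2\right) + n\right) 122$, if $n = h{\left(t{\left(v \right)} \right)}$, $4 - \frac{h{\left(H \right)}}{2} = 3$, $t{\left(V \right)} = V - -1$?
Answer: $-488$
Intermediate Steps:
$t{\left(V \right)} = 1 + V$ ($t{\left(V \right)} = V + 1 = 1 + V$)
$h{\left(H \right)} = 2$ ($h{\left(H \right)} = 8 - 6 = 2$)
$n = 2$
$\left(\left(\left(4 + 6 \left(-2\right)\right) + 2\right) + n\right) 122 = \left(\left(\left(4 + 6 \left(-2\right)\right) + 2\right) + 2\right) 122 = \left(\left(\left(4 - 12\right) + 2\right) + 2\right) 122 = \left(\left(-8 + 2\right) + 2\right) 122 = \left(-6 + 2\right) 122 = \left(-4\right) 122 = -488$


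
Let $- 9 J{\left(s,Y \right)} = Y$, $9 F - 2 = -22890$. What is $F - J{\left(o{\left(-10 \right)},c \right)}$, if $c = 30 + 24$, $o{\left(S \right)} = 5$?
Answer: $- \frac{22834}{9} \approx -2537.1$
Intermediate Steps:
$F = - \frac{22888}{9}$ ($F = \frac{2}{9} + \frac{1}{9} \left(-22890\right) = \frac{2}{9} - \frac{7630}{3} = - \frac{22888}{9} \approx -2543.1$)
$c = 54$
$J{\left(s,Y \right)} = - \frac{Y}{9}$
$F - J{\left(o{\left(-10 \right)},c \right)} = - \frac{22888}{9} - \left(- \frac{1}{9}\right) 54 = - \frac{22888}{9} - -6 = - \frac{22888}{9} + 6 = - \frac{22834}{9}$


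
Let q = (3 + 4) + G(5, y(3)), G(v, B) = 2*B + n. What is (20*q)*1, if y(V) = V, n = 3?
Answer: 320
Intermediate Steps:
G(v, B) = 3 + 2*B (G(v, B) = 2*B + 3 = 3 + 2*B)
q = 16 (q = (3 + 4) + (3 + 2*3) = 7 + (3 + 6) = 7 + 9 = 16)
(20*q)*1 = (20*16)*1 = 320*1 = 320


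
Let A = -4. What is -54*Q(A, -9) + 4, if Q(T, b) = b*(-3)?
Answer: -1454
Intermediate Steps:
Q(T, b) = -3*b
-54*Q(A, -9) + 4 = -(-162)*(-9) + 4 = -54*27 + 4 = -1458 + 4 = -1454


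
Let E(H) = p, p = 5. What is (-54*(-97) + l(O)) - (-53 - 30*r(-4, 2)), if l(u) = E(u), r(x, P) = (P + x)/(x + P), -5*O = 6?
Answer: 5326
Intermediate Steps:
O = -6/5 (O = -⅕*6 = -6/5 ≈ -1.2000)
r(x, P) = 1 (r(x, P) = (P + x)/(P + x) = 1)
E(H) = 5
l(u) = 5
(-54*(-97) + l(O)) - (-53 - 30*r(-4, 2)) = (-54*(-97) + 5) - (-53 - 30*1) = (5238 + 5) - (-53 - 30) = 5243 - 1*(-83) = 5243 + 83 = 5326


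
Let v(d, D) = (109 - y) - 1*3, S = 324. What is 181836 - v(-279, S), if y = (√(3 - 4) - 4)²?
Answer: 181745 - 8*I ≈ 1.8175e+5 - 8.0*I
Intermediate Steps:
y = (-4 + I)² (y = (√(-1) - 4)² = (I - 4)² = (-4 + I)² ≈ 15.0 - 8.0*I)
v(d, D) = 106 - (4 - I)² (v(d, D) = (109 - (4 - I)²) - 1*3 = (109 - (4 - I)²) - 3 = 106 - (4 - I)²)
181836 - v(-279, S) = 181836 - (91 + 8*I) = 181836 + (-91 - 8*I) = 181745 - 8*I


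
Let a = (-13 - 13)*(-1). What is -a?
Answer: -26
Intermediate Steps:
a = 26 (a = -26*(-1) = 26)
-a = -1*26 = -26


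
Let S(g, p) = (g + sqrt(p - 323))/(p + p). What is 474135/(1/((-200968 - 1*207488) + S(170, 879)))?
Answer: -56743329235255/293 + 158045*sqrt(139)/293 ≈ -1.9366e+11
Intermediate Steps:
S(g, p) = (g + sqrt(-323 + p))/(2*p) (S(g, p) = (g + sqrt(-323 + p))/((2*p)) = (g + sqrt(-323 + p))*(1/(2*p)) = (g + sqrt(-323 + p))/(2*p))
474135/(1/((-200968 - 1*207488) + S(170, 879))) = 474135/(1/((-200968 - 1*207488) + (1/2)*(170 + sqrt(-323 + 879))/879)) = 474135/(1/((-200968 - 207488) + (1/2)*(1/879)*(170 + sqrt(556)))) = 474135/(1/(-408456 + (1/2)*(1/879)*(170 + 2*sqrt(139)))) = 474135/(1/(-408456 + (85/879 + sqrt(139)/879))) = 474135/(1/(-359032739/879 + sqrt(139)/879)) = 474135*(-359032739/879 + sqrt(139)/879) = -56743329235255/293 + 158045*sqrt(139)/293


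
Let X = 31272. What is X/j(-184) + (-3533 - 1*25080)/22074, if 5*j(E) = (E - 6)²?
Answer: 9302159/3064890 ≈ 3.0351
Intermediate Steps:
j(E) = (-6 + E)²/5 (j(E) = (E - 6)²/5 = (-6 + E)²/5)
X/j(-184) + (-3533 - 1*25080)/22074 = 31272/(((-6 - 184)²/5)) + (-3533 - 1*25080)/22074 = 31272/(((⅕)*(-190)²)) + (-3533 - 25080)*(1/22074) = 31272/(((⅕)*36100)) - 28613*1/22074 = 31272/7220 - 2201/1698 = 31272*(1/7220) - 2201/1698 = 7818/1805 - 2201/1698 = 9302159/3064890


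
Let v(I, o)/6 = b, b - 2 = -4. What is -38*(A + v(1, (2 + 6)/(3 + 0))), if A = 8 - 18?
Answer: 836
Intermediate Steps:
b = -2 (b = 2 - 4 = -2)
v(I, o) = -12 (v(I, o) = 6*(-2) = -12)
A = -10
-38*(A + v(1, (2 + 6)/(3 + 0))) = -38*(-10 - 12) = -38*(-22) = 836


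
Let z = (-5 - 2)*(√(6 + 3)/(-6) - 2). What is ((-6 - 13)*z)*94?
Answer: -31255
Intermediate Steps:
z = 35/2 (z = -7*(√9*(-⅙) - 2) = -7*(3*(-⅙) - 2) = -7*(-½ - 2) = -7*(-5/2) = 35/2 ≈ 17.500)
((-6 - 13)*z)*94 = ((-6 - 13)*(35/2))*94 = -19*35/2*94 = -665/2*94 = -31255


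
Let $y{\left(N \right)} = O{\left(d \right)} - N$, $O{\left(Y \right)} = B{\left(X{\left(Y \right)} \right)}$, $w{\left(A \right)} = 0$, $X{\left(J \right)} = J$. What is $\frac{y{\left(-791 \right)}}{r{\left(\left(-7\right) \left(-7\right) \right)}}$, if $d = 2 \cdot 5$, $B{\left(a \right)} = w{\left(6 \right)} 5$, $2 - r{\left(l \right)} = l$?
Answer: $- \frac{791}{47} \approx -16.83$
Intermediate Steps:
$r{\left(l \right)} = 2 - l$
$B{\left(a \right)} = 0$ ($B{\left(a \right)} = 0 \cdot 5 = 0$)
$d = 10$
$O{\left(Y \right)} = 0$
$y{\left(N \right)} = - N$ ($y{\left(N \right)} = 0 - N = - N$)
$\frac{y{\left(-791 \right)}}{r{\left(\left(-7\right) \left(-7\right) \right)}} = \frac{\left(-1\right) \left(-791\right)}{2 - \left(-7\right) \left(-7\right)} = \frac{791}{2 - 49} = \frac{791}{-47} = 791 \left(- \frac{1}{47}\right) = - \frac{791}{47}$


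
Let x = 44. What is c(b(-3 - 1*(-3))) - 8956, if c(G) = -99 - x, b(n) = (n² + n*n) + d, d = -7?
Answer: -9099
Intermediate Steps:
b(n) = -7 + 2*n² (b(n) = (n² + n*n) - 7 = (n² + n²) - 7 = 2*n² - 7 = -7 + 2*n²)
c(G) = -143 (c(G) = -99 - 1*44 = -99 - 44 = -143)
c(b(-3 - 1*(-3))) - 8956 = -143 - 8956 = -9099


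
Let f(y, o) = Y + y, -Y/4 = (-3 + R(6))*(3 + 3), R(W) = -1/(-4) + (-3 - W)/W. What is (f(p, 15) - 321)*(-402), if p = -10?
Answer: 92058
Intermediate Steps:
R(W) = ¼ + (-3 - W)/W (R(W) = -1*(-¼) + (-3 - W)/W = ¼ + (-3 - W)/W)
Y = 102 (Y = -4*(-3 + (-¾ - 3/6))*(3 + 3) = -4*(-3 + (-¾ - 3*⅙))*6 = -4*(-3 + (-¾ - ½))*6 = -4*(-3 - 5/4)*6 = -(-17)*6 = -4*(-51/2) = 102)
f(y, o) = 102 + y
(f(p, 15) - 321)*(-402) = ((102 - 10) - 321)*(-402) = (92 - 321)*(-402) = -229*(-402) = 92058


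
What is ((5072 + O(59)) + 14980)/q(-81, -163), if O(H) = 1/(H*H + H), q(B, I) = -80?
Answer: -70984081/283200 ≈ -250.65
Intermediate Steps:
O(H) = 1/(H + H²) (O(H) = 1/(H² + H) = 1/(H + H²))
((5072 + O(59)) + 14980)/q(-81, -163) = ((5072 + 1/(59*(1 + 59))) + 14980)/(-80) = ((5072 + (1/59)/60) + 14980)*(-1/80) = ((5072 + (1/59)*(1/60)) + 14980)*(-1/80) = ((5072 + 1/3540) + 14980)*(-1/80) = (17954881/3540 + 14980)*(-1/80) = (70984081/3540)*(-1/80) = -70984081/283200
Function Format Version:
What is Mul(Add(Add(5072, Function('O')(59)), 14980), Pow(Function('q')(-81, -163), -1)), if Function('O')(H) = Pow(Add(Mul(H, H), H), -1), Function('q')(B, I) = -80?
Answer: Rational(-70984081, 283200) ≈ -250.65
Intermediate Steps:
Function('O')(H) = Pow(Add(H, Pow(H, 2)), -1) (Function('O')(H) = Pow(Add(Pow(H, 2), H), -1) = Pow(Add(H, Pow(H, 2)), -1))
Mul(Add(Add(5072, Function('O')(59)), 14980), Pow(Function('q')(-81, -163), -1)) = Mul(Add(Add(5072, Mul(Pow(59, -1), Pow(Add(1, 59), -1))), 14980), Pow(-80, -1)) = Mul(Add(Add(5072, Mul(Rational(1, 59), Pow(60, -1))), 14980), Rational(-1, 80)) = Mul(Add(Add(5072, Mul(Rational(1, 59), Rational(1, 60))), 14980), Rational(-1, 80)) = Mul(Add(Add(5072, Rational(1, 3540)), 14980), Rational(-1, 80)) = Mul(Add(Rational(17954881, 3540), 14980), Rational(-1, 80)) = Mul(Rational(70984081, 3540), Rational(-1, 80)) = Rational(-70984081, 283200)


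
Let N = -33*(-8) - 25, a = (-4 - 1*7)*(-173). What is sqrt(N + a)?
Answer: 3*sqrt(238) ≈ 46.282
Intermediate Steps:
a = 1903 (a = (-4 - 7)*(-173) = -11*(-173) = 1903)
N = 239 (N = 264 - 25 = 239)
sqrt(N + a) = sqrt(239 + 1903) = sqrt(2142) = 3*sqrt(238)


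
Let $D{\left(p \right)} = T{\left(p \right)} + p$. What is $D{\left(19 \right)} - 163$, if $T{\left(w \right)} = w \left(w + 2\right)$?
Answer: $255$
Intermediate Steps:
$T{\left(w \right)} = w \left(2 + w\right)$
$D{\left(p \right)} = p + p \left(2 + p\right)$ ($D{\left(p \right)} = p \left(2 + p\right) + p = p + p \left(2 + p\right)$)
$D{\left(19 \right)} - 163 = 19 \left(3 + 19\right) - 163 = 19 \cdot 22 - 163 = 418 - 163 = 255$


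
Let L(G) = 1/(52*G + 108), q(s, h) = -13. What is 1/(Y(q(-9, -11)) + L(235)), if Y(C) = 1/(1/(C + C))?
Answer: -12328/320527 ≈ -0.038462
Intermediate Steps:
L(G) = 1/(108 + 52*G)
Y(C) = 2*C (Y(C) = 1/(1/(2*C)) = 2*C)
1/(Y(q(-9, -11)) + L(235)) = 1/(2*(-13) + 1/(4*(27 + 13*235))) = 1/(-26 + 1/(4*(27 + 3055))) = 1/(-26 + (¼)/3082) = 1/(-26 + (¼)*(1/3082)) = 1/(-26 + 1/12328) = 1/(-320527/12328) = -12328/320527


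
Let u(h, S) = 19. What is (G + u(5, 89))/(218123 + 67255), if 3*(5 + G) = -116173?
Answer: -116131/856134 ≈ -0.13565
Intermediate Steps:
G = -116188/3 (G = -5 + (1/3)*(-116173) = -5 - 116173/3 = -116188/3 ≈ -38729.)
(G + u(5, 89))/(218123 + 67255) = (-116188/3 + 19)/(218123 + 67255) = -116131/3/285378 = -116131/3*1/285378 = -116131/856134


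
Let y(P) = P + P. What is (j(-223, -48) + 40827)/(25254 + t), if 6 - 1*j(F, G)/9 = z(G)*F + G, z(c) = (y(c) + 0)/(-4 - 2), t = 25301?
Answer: 14685/10111 ≈ 1.4524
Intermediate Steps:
y(P) = 2*P
z(c) = -c/3 (z(c) = (2*c + 0)/(-4 - 2) = (2*c)/(-6) = (2*c)*(-⅙) = -c/3)
j(F, G) = 54 - 9*G + 3*F*G (j(F, G) = 54 - 9*((-G/3)*F + G) = 54 - 9*(-F*G/3 + G) = 54 - 9*(G - F*G/3) = 54 + (-9*G + 3*F*G) = 54 - 9*G + 3*F*G)
(j(-223, -48) + 40827)/(25254 + t) = ((54 - 9*(-48) + 3*(-223)*(-48)) + 40827)/(25254 + 25301) = ((54 + 432 + 32112) + 40827)/50555 = (32598 + 40827)*(1/50555) = 73425*(1/50555) = 14685/10111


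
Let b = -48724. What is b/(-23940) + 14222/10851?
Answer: 72431567/21647745 ≈ 3.3459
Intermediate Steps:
b/(-23940) + 14222/10851 = -48724/(-23940) + 14222/10851 = -48724*(-1/23940) + 14222*(1/10851) = 12181/5985 + 14222/10851 = 72431567/21647745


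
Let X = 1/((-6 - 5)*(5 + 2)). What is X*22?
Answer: -2/7 ≈ -0.28571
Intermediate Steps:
X = -1/77 (X = 1/(-11*7) = 1/(-77) = -1/77 ≈ -0.012987)
X*22 = -1/77*22 = -2/7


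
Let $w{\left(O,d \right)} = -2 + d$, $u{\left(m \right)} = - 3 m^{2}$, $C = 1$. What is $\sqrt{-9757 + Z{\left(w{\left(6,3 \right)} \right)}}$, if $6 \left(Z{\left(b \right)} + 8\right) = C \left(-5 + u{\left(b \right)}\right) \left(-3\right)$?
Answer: $i \sqrt{9761} \approx 98.798 i$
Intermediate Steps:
$Z{\left(b \right)} = - \frac{11}{2} + \frac{3 b^{2}}{2}$ ($Z{\left(b \right)} = -8 + \frac{1 \left(-5 - 3 b^{2}\right) \left(-3\right)}{6} = -8 + \frac{\left(-5 - 3 b^{2}\right) \left(-3\right)}{6} = -8 + \frac{15 + 9 b^{2}}{6} = -8 + \left(\frac{5}{2} + \frac{3 b^{2}}{2}\right) = - \frac{11}{2} + \frac{3 b^{2}}{2}$)
$\sqrt{-9757 + Z{\left(w{\left(6,3 \right)} \right)}} = \sqrt{-9757 - \left(\frac{11}{2} - \frac{3 \left(-2 + 3\right)^{2}}{2}\right)} = \sqrt{-9757 - \left(\frac{11}{2} - \frac{3 \cdot 1^{2}}{2}\right)} = \sqrt{-9757 + \left(- \frac{11}{2} + \frac{3}{2} \cdot 1\right)} = \sqrt{-9757 + \left(- \frac{11}{2} + \frac{3}{2}\right)} = \sqrt{-9757 - 4} = \sqrt{-9761} = i \sqrt{9761}$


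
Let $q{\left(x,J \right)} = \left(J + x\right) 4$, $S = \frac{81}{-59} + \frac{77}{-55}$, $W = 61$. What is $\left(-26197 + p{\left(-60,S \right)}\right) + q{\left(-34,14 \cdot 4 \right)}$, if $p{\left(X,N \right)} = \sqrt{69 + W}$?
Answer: $-26109 + \sqrt{130} \approx -26098.0$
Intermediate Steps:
$S = - \frac{818}{295}$ ($S = 81 \left(- \frac{1}{59}\right) + 77 \left(- \frac{1}{55}\right) = - \frac{81}{59} - \frac{7}{5} = - \frac{818}{295} \approx -2.7729$)
$q{\left(x,J \right)} = 4 J + 4 x$
$p{\left(X,N \right)} = \sqrt{130}$ ($p{\left(X,N \right)} = \sqrt{69 + 61} = \sqrt{130}$)
$\left(-26197 + p{\left(-60,S \right)}\right) + q{\left(-34,14 \cdot 4 \right)} = \left(-26197 + \sqrt{130}\right) + \left(4 \cdot 14 \cdot 4 + 4 \left(-34\right)\right) = \left(-26197 + \sqrt{130}\right) + \left(4 \cdot 56 - 136\right) = \left(-26197 + \sqrt{130}\right) + \left(224 - 136\right) = \left(-26197 + \sqrt{130}\right) + 88 = -26109 + \sqrt{130}$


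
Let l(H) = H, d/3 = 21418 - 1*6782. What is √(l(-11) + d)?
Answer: √43897 ≈ 209.52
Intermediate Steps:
d = 43908 (d = 3*(21418 - 1*6782) = 3*(21418 - 6782) = 3*14636 = 43908)
√(l(-11) + d) = √(-11 + 43908) = √43897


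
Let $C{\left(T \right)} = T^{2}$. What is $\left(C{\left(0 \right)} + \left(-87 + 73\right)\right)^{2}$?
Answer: $196$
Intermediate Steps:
$\left(C{\left(0 \right)} + \left(-87 + 73\right)\right)^{2} = \left(0^{2} + \left(-87 + 73\right)\right)^{2} = \left(0 - 14\right)^{2} = \left(-14\right)^{2} = 196$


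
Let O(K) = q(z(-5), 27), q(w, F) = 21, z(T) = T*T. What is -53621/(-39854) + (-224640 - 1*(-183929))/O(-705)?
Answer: -1621370153/836934 ≈ -1937.3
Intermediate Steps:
z(T) = T²
O(K) = 21
-53621/(-39854) + (-224640 - 1*(-183929))/O(-705) = -53621/(-39854) + (-224640 - 1*(-183929))/21 = -53621*(-1/39854) + (-224640 + 183929)*(1/21) = 53621/39854 - 40711*1/21 = 53621/39854 - 40711/21 = -1621370153/836934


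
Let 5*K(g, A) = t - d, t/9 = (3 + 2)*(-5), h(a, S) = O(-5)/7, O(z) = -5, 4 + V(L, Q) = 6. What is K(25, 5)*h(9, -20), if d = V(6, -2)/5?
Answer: 161/5 ≈ 32.200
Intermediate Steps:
V(L, Q) = 2 (V(L, Q) = -4 + 6 = 2)
d = 2/5 ≈ 0.40000
h(a, S) = -5/7
t = -225 (t = 9*((3 + 2)*(-5)) = 9*(5*(-5)) = 9*(-25) = -225)
K(g, A) = -1127/25 (K(g, A) = (-225 - 1*2/5)/5 = (-225 - 2/5)/5 = (1/5)*(-1127/5) = -1127/25)
K(25, 5)*h(9, -20) = -1127/25*(-5/7) = 161/5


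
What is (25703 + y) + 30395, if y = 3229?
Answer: 59327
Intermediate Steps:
(25703 + y) + 30395 = (25703 + 3229) + 30395 = 28932 + 30395 = 59327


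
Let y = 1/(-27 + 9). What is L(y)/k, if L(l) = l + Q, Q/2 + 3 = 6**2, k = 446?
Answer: 1187/8028 ≈ 0.14786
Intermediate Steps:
y = -1/18 (y = 1/(-18) = -1/18 ≈ -0.055556)
Q = 66 (Q = -6 + 2*6**2 = -6 + 2*36 = -6 + 72 = 66)
L(l) = 66 + l (L(l) = l + 66 = 66 + l)
L(y)/k = (66 - 1/18)/446 = (1187/18)*(1/446) = 1187/8028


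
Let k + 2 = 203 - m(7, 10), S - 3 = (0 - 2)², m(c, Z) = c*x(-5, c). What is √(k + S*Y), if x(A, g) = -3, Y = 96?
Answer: √894 ≈ 29.900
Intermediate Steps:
m(c, Z) = -3*c (m(c, Z) = c*(-3) = -3*c)
S = 7 (S = 3 + (0 - 2)² = 3 + (-2)² = 3 + 4 = 7)
k = 222 (k = -2 + (203 - (-3)*7) = -2 + (203 - 1*(-21)) = -2 + (203 + 21) = -2 + 224 = 222)
√(k + S*Y) = √(222 + 7*96) = √(222 + 672) = √894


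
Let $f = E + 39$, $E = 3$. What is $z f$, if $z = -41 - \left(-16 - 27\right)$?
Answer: $84$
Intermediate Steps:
$f = 42$ ($f = 3 + 39 = 42$)
$z = 2$ ($z = -41 - \left(-16 - 27\right) = -41 - -43 = -41 + 43 = 2$)
$z f = 2 \cdot 42 = 84$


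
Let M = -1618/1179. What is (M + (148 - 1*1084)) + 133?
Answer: -948355/1179 ≈ -804.37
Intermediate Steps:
M = -1618/1179 (M = -1618*1/1179 = -1618/1179 ≈ -1.3723)
(M + (148 - 1*1084)) + 133 = (-1618/1179 + (148 - 1*1084)) + 133 = (-1618/1179 + (148 - 1084)) + 133 = (-1618/1179 - 936) + 133 = -1105162/1179 + 133 = -948355/1179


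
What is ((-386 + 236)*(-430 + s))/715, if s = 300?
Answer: 300/11 ≈ 27.273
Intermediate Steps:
((-386 + 236)*(-430 + s))/715 = ((-386 + 236)*(-430 + 300))/715 = -150*(-130)*(1/715) = 19500*(1/715) = 300/11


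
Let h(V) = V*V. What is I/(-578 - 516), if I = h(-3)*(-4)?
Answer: 18/547 ≈ 0.032907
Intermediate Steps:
h(V) = V²
I = -36 (I = (-3)²*(-4) = 9*(-4) = -36)
I/(-578 - 516) = -36/(-578 - 516) = -36/(-1094) = -1/1094*(-36) = 18/547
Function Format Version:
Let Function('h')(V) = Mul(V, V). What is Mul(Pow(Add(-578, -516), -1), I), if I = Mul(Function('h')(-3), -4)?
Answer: Rational(18, 547) ≈ 0.032907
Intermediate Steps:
Function('h')(V) = Pow(V, 2)
I = -36 (I = Mul(Pow(-3, 2), -4) = Mul(9, -4) = -36)
Mul(Pow(Add(-578, -516), -1), I) = Mul(Pow(Add(-578, -516), -1), -36) = Mul(Pow(-1094, -1), -36) = Mul(Rational(-1, 1094), -36) = Rational(18, 547)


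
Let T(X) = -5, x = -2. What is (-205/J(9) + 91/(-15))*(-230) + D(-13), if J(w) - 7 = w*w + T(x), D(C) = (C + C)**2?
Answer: 657212/249 ≈ 2639.4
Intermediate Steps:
D(C) = 4*C**2 (D(C) = (2*C)**2 = 4*C**2)
J(w) = 2 + w**2 (J(w) = 7 + (w*w - 5) = 7 + (w**2 - 5) = 7 + (-5 + w**2) = 2 + w**2)
(-205/J(9) + 91/(-15))*(-230) + D(-13) = (-205/(2 + 9**2) + 91/(-15))*(-230) + 4*(-13)**2 = (-205/(2 + 81) + 91*(-1/15))*(-230) + 4*169 = (-205/83 - 91/15)*(-230) + 676 = -10628/1245*(-230) + 676 = 488888/249 + 676 = 657212/249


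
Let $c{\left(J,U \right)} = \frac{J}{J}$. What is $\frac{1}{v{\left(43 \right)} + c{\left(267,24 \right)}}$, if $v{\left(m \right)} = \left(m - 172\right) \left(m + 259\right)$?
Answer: $- \frac{1}{38957} \approx -2.5669 \cdot 10^{-5}$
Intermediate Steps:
$c{\left(J,U \right)} = 1$
$v{\left(m \right)} = \left(-172 + m\right) \left(259 + m\right)$
$\frac{1}{v{\left(43 \right)} + c{\left(267,24 \right)}} = \frac{1}{\left(-44548 + 43^{2} + 87 \cdot 43\right) + 1} = \frac{1}{\left(-44548 + 1849 + 3741\right) + 1} = \frac{1}{-38958 + 1} = \frac{1}{-38957} = - \frac{1}{38957}$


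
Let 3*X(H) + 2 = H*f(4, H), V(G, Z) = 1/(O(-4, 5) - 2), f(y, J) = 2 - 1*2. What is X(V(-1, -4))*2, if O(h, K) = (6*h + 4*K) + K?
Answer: -4/3 ≈ -1.3333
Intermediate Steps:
f(y, J) = 0 (f(y, J) = 2 - 2 = 0)
O(h, K) = 5*K + 6*h (O(h, K) = (4*K + 6*h) + K = 5*K + 6*h)
V(G, Z) = -1 (V(G, Z) = 1/((5*5 + 6*(-4)) - 2) = 1/((25 - 24) - 2) = 1/(1 - 2) = 1/(-1) = -1)
X(H) = -⅔ (X(H) = -⅔ + (H*0)/3 = -⅔ + (⅓)*0 = -⅔ + 0 = -⅔)
X(V(-1, -4))*2 = -⅔*2 = -4/3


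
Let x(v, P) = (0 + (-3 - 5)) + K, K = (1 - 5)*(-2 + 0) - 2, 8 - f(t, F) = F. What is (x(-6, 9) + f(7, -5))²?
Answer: 121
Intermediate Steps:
f(t, F) = 8 - F
K = 6 (K = -4*(-2) - 2 = 8 - 2 = 6)
x(v, P) = -2 (x(v, P) = (0 + (-3 - 5)) + 6 = (0 - 8) + 6 = -8 + 6 = -2)
(x(-6, 9) + f(7, -5))² = (-2 + (8 - 1*(-5)))² = (-2 + (8 + 5))² = (-2 + 13)² = 11² = 121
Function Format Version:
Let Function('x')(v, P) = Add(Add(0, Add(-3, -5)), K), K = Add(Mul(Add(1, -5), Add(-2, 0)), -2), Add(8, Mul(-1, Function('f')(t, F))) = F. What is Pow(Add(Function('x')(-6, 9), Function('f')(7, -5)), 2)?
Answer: 121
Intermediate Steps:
Function('f')(t, F) = Add(8, Mul(-1, F))
K = 6 (K = Add(Mul(-4, -2), -2) = Add(8, -2) = 6)
Function('x')(v, P) = -2 (Function('x')(v, P) = Add(Add(0, Add(-3, -5)), 6) = Add(Add(0, -8), 6) = Add(-8, 6) = -2)
Pow(Add(Function('x')(-6, 9), Function('f')(7, -5)), 2) = Pow(Add(-2, Add(8, Mul(-1, -5))), 2) = Pow(Add(-2, Add(8, 5)), 2) = Pow(Add(-2, 13), 2) = Pow(11, 2) = 121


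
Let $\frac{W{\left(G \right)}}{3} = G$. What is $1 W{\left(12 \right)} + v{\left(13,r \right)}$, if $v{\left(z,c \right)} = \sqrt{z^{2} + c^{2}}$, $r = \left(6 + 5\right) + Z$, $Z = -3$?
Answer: $36 + \sqrt{233} \approx 51.264$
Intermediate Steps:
$W{\left(G \right)} = 3 G$
$r = 8$ ($r = \left(6 + 5\right) - 3 = 11 - 3 = 8$)
$v{\left(z,c \right)} = \sqrt{c^{2} + z^{2}}$
$1 W{\left(12 \right)} + v{\left(13,r \right)} = 1 \cdot 3 \cdot 12 + \sqrt{8^{2} + 13^{2}} = 1 \cdot 36 + \sqrt{64 + 169} = 36 + \sqrt{233}$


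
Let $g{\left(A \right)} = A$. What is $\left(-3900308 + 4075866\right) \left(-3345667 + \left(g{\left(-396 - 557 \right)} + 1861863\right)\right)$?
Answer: $-260660969406$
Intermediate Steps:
$\left(-3900308 + 4075866\right) \left(-3345667 + \left(g{\left(-396 - 557 \right)} + 1861863\right)\right) = \left(-3900308 + 4075866\right) \left(-3345667 + \left(\left(-396 - 557\right) + 1861863\right)\right) = 175558 \left(-3345667 + \left(\left(-396 - 557\right) + 1861863\right)\right) = 175558 \left(-3345667 + \left(-953 + 1861863\right)\right) = 175558 \left(-3345667 + 1860910\right) = 175558 \left(-1484757\right) = -260660969406$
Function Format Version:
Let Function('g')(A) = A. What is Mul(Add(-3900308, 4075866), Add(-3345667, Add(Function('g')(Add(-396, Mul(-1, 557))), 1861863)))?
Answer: -260660969406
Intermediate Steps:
Mul(Add(-3900308, 4075866), Add(-3345667, Add(Function('g')(Add(-396, Mul(-1, 557))), 1861863))) = Mul(Add(-3900308, 4075866), Add(-3345667, Add(Add(-396, Mul(-1, 557)), 1861863))) = Mul(175558, Add(-3345667, Add(Add(-396, -557), 1861863))) = Mul(175558, Add(-3345667, Add(-953, 1861863))) = Mul(175558, Add(-3345667, 1860910)) = Mul(175558, -1484757) = -260660969406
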